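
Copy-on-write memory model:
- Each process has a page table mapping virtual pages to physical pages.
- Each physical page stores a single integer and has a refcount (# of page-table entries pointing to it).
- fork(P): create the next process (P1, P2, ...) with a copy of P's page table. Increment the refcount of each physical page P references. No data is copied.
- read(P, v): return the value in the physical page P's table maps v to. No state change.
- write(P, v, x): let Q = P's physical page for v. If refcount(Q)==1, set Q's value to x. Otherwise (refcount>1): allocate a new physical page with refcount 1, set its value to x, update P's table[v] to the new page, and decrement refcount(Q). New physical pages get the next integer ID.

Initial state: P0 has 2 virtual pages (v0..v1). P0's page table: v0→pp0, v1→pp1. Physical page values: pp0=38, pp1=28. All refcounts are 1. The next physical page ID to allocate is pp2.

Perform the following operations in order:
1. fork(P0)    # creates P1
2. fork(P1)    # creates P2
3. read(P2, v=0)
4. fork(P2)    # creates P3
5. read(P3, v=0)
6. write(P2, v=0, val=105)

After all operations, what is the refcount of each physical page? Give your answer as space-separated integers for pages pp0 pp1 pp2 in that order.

Answer: 3 4 1

Derivation:
Op 1: fork(P0) -> P1. 2 ppages; refcounts: pp0:2 pp1:2
Op 2: fork(P1) -> P2. 2 ppages; refcounts: pp0:3 pp1:3
Op 3: read(P2, v0) -> 38. No state change.
Op 4: fork(P2) -> P3. 2 ppages; refcounts: pp0:4 pp1:4
Op 5: read(P3, v0) -> 38. No state change.
Op 6: write(P2, v0, 105). refcount(pp0)=4>1 -> COPY to pp2. 3 ppages; refcounts: pp0:3 pp1:4 pp2:1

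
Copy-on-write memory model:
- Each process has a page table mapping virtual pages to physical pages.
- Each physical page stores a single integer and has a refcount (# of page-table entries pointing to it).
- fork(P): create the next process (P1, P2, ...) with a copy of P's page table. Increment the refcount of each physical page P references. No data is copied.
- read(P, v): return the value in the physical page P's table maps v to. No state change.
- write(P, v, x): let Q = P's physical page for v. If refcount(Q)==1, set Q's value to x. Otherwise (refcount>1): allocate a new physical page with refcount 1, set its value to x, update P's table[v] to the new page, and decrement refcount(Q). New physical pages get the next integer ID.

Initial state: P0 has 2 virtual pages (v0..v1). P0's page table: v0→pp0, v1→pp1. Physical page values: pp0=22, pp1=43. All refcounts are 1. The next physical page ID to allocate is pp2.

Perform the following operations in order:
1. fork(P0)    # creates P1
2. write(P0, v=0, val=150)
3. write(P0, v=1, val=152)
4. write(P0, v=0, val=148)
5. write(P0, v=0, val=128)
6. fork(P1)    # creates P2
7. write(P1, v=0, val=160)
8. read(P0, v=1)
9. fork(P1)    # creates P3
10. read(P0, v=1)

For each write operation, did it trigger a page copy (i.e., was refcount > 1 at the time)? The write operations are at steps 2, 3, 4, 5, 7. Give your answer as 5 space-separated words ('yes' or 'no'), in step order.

Op 1: fork(P0) -> P1. 2 ppages; refcounts: pp0:2 pp1:2
Op 2: write(P0, v0, 150). refcount(pp0)=2>1 -> COPY to pp2. 3 ppages; refcounts: pp0:1 pp1:2 pp2:1
Op 3: write(P0, v1, 152). refcount(pp1)=2>1 -> COPY to pp3. 4 ppages; refcounts: pp0:1 pp1:1 pp2:1 pp3:1
Op 4: write(P0, v0, 148). refcount(pp2)=1 -> write in place. 4 ppages; refcounts: pp0:1 pp1:1 pp2:1 pp3:1
Op 5: write(P0, v0, 128). refcount(pp2)=1 -> write in place. 4 ppages; refcounts: pp0:1 pp1:1 pp2:1 pp3:1
Op 6: fork(P1) -> P2. 4 ppages; refcounts: pp0:2 pp1:2 pp2:1 pp3:1
Op 7: write(P1, v0, 160). refcount(pp0)=2>1 -> COPY to pp4. 5 ppages; refcounts: pp0:1 pp1:2 pp2:1 pp3:1 pp4:1
Op 8: read(P0, v1) -> 152. No state change.
Op 9: fork(P1) -> P3. 5 ppages; refcounts: pp0:1 pp1:3 pp2:1 pp3:1 pp4:2
Op 10: read(P0, v1) -> 152. No state change.

yes yes no no yes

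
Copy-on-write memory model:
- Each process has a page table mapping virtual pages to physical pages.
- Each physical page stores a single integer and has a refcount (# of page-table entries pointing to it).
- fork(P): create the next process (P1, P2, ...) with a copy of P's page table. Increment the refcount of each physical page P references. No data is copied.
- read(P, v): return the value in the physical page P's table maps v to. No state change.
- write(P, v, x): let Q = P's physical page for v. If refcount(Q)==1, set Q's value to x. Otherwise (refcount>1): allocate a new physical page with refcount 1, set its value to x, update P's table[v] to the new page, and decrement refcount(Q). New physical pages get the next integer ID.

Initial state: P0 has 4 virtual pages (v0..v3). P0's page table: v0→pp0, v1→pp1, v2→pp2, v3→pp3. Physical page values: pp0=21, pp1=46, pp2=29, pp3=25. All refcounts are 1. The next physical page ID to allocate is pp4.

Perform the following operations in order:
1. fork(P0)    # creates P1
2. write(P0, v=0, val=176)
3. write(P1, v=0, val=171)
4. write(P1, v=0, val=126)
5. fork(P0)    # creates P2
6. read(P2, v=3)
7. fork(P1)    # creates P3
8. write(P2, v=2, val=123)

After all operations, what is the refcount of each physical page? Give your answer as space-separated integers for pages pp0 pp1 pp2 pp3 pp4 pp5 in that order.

Answer: 2 4 3 4 2 1

Derivation:
Op 1: fork(P0) -> P1. 4 ppages; refcounts: pp0:2 pp1:2 pp2:2 pp3:2
Op 2: write(P0, v0, 176). refcount(pp0)=2>1 -> COPY to pp4. 5 ppages; refcounts: pp0:1 pp1:2 pp2:2 pp3:2 pp4:1
Op 3: write(P1, v0, 171). refcount(pp0)=1 -> write in place. 5 ppages; refcounts: pp0:1 pp1:2 pp2:2 pp3:2 pp4:1
Op 4: write(P1, v0, 126). refcount(pp0)=1 -> write in place. 5 ppages; refcounts: pp0:1 pp1:2 pp2:2 pp3:2 pp4:1
Op 5: fork(P0) -> P2. 5 ppages; refcounts: pp0:1 pp1:3 pp2:3 pp3:3 pp4:2
Op 6: read(P2, v3) -> 25. No state change.
Op 7: fork(P1) -> P3. 5 ppages; refcounts: pp0:2 pp1:4 pp2:4 pp3:4 pp4:2
Op 8: write(P2, v2, 123). refcount(pp2)=4>1 -> COPY to pp5. 6 ppages; refcounts: pp0:2 pp1:4 pp2:3 pp3:4 pp4:2 pp5:1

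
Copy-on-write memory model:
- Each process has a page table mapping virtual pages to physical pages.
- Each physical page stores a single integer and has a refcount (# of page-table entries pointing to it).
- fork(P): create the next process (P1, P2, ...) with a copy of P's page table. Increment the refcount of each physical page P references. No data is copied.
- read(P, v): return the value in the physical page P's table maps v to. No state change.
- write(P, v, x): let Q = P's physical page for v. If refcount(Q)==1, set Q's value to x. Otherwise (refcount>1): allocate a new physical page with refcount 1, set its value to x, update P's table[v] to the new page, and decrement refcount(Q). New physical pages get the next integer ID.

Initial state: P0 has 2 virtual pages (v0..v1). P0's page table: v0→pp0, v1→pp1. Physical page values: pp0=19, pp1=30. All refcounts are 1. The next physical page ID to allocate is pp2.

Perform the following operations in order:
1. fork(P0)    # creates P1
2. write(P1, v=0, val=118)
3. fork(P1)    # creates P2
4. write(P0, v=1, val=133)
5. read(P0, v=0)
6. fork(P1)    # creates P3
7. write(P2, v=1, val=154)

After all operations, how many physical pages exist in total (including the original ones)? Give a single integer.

Op 1: fork(P0) -> P1. 2 ppages; refcounts: pp0:2 pp1:2
Op 2: write(P1, v0, 118). refcount(pp0)=2>1 -> COPY to pp2. 3 ppages; refcounts: pp0:1 pp1:2 pp2:1
Op 3: fork(P1) -> P2. 3 ppages; refcounts: pp0:1 pp1:3 pp2:2
Op 4: write(P0, v1, 133). refcount(pp1)=3>1 -> COPY to pp3. 4 ppages; refcounts: pp0:1 pp1:2 pp2:2 pp3:1
Op 5: read(P0, v0) -> 19. No state change.
Op 6: fork(P1) -> P3. 4 ppages; refcounts: pp0:1 pp1:3 pp2:3 pp3:1
Op 7: write(P2, v1, 154). refcount(pp1)=3>1 -> COPY to pp4. 5 ppages; refcounts: pp0:1 pp1:2 pp2:3 pp3:1 pp4:1

Answer: 5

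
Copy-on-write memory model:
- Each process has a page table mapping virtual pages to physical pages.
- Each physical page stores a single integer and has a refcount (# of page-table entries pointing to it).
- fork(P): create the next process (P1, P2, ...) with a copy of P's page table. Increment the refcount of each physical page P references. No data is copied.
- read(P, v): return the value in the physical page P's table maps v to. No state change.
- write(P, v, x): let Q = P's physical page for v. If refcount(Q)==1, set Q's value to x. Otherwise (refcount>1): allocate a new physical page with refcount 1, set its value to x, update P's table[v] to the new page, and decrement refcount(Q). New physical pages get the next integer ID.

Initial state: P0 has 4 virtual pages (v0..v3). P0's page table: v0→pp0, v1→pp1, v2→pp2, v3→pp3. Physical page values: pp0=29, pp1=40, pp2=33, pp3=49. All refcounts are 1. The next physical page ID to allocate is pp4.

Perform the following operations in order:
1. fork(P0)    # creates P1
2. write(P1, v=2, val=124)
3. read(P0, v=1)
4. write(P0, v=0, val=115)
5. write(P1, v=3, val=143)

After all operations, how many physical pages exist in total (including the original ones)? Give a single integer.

Answer: 7

Derivation:
Op 1: fork(P0) -> P1. 4 ppages; refcounts: pp0:2 pp1:2 pp2:2 pp3:2
Op 2: write(P1, v2, 124). refcount(pp2)=2>1 -> COPY to pp4. 5 ppages; refcounts: pp0:2 pp1:2 pp2:1 pp3:2 pp4:1
Op 3: read(P0, v1) -> 40. No state change.
Op 4: write(P0, v0, 115). refcount(pp0)=2>1 -> COPY to pp5. 6 ppages; refcounts: pp0:1 pp1:2 pp2:1 pp3:2 pp4:1 pp5:1
Op 5: write(P1, v3, 143). refcount(pp3)=2>1 -> COPY to pp6. 7 ppages; refcounts: pp0:1 pp1:2 pp2:1 pp3:1 pp4:1 pp5:1 pp6:1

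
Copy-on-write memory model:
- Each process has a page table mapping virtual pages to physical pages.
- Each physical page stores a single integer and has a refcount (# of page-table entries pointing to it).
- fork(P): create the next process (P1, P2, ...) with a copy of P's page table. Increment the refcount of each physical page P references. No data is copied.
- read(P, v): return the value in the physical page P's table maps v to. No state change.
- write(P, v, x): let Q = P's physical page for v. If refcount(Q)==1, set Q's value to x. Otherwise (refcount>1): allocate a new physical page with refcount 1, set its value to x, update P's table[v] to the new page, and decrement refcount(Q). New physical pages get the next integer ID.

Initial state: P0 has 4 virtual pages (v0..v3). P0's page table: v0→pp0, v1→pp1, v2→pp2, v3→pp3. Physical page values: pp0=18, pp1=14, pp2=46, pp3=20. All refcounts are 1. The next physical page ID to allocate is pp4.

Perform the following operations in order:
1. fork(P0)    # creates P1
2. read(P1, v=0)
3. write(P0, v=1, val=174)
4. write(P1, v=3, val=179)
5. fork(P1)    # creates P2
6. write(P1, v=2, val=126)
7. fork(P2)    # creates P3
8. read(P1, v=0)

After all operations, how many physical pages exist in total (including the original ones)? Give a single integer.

Op 1: fork(P0) -> P1. 4 ppages; refcounts: pp0:2 pp1:2 pp2:2 pp3:2
Op 2: read(P1, v0) -> 18. No state change.
Op 3: write(P0, v1, 174). refcount(pp1)=2>1 -> COPY to pp4. 5 ppages; refcounts: pp0:2 pp1:1 pp2:2 pp3:2 pp4:1
Op 4: write(P1, v3, 179). refcount(pp3)=2>1 -> COPY to pp5. 6 ppages; refcounts: pp0:2 pp1:1 pp2:2 pp3:1 pp4:1 pp5:1
Op 5: fork(P1) -> P2. 6 ppages; refcounts: pp0:3 pp1:2 pp2:3 pp3:1 pp4:1 pp5:2
Op 6: write(P1, v2, 126). refcount(pp2)=3>1 -> COPY to pp6. 7 ppages; refcounts: pp0:3 pp1:2 pp2:2 pp3:1 pp4:1 pp5:2 pp6:1
Op 7: fork(P2) -> P3. 7 ppages; refcounts: pp0:4 pp1:3 pp2:3 pp3:1 pp4:1 pp5:3 pp6:1
Op 8: read(P1, v0) -> 18. No state change.

Answer: 7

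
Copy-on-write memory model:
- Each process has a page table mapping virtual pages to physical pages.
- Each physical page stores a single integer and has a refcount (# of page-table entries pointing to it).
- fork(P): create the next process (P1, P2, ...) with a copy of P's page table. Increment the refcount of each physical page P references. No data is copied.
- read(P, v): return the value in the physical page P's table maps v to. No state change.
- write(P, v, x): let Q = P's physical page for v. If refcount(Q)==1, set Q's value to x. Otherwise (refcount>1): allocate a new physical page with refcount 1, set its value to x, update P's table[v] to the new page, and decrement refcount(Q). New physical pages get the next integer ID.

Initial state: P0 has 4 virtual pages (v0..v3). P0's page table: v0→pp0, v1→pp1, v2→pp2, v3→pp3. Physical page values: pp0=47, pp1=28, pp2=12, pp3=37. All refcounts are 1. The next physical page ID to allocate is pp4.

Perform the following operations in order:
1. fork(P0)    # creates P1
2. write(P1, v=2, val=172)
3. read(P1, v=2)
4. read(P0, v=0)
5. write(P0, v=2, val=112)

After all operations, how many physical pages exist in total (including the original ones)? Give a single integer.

Op 1: fork(P0) -> P1. 4 ppages; refcounts: pp0:2 pp1:2 pp2:2 pp3:2
Op 2: write(P1, v2, 172). refcount(pp2)=2>1 -> COPY to pp4. 5 ppages; refcounts: pp0:2 pp1:2 pp2:1 pp3:2 pp4:1
Op 3: read(P1, v2) -> 172. No state change.
Op 4: read(P0, v0) -> 47. No state change.
Op 5: write(P0, v2, 112). refcount(pp2)=1 -> write in place. 5 ppages; refcounts: pp0:2 pp1:2 pp2:1 pp3:2 pp4:1

Answer: 5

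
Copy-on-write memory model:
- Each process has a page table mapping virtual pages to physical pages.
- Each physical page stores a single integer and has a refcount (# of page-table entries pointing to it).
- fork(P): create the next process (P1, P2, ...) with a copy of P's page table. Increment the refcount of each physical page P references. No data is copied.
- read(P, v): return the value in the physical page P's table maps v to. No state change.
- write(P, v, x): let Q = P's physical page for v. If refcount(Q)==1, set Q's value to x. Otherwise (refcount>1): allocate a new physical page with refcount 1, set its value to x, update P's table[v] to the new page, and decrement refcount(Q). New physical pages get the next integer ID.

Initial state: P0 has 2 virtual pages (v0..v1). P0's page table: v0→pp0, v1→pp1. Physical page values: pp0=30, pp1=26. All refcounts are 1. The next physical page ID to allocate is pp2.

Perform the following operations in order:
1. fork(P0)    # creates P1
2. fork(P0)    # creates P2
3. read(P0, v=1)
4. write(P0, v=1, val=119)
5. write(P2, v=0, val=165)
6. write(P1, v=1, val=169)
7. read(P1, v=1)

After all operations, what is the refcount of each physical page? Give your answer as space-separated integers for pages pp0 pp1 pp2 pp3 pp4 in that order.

Op 1: fork(P0) -> P1. 2 ppages; refcounts: pp0:2 pp1:2
Op 2: fork(P0) -> P2. 2 ppages; refcounts: pp0:3 pp1:3
Op 3: read(P0, v1) -> 26. No state change.
Op 4: write(P0, v1, 119). refcount(pp1)=3>1 -> COPY to pp2. 3 ppages; refcounts: pp0:3 pp1:2 pp2:1
Op 5: write(P2, v0, 165). refcount(pp0)=3>1 -> COPY to pp3. 4 ppages; refcounts: pp0:2 pp1:2 pp2:1 pp3:1
Op 6: write(P1, v1, 169). refcount(pp1)=2>1 -> COPY to pp4. 5 ppages; refcounts: pp0:2 pp1:1 pp2:1 pp3:1 pp4:1
Op 7: read(P1, v1) -> 169. No state change.

Answer: 2 1 1 1 1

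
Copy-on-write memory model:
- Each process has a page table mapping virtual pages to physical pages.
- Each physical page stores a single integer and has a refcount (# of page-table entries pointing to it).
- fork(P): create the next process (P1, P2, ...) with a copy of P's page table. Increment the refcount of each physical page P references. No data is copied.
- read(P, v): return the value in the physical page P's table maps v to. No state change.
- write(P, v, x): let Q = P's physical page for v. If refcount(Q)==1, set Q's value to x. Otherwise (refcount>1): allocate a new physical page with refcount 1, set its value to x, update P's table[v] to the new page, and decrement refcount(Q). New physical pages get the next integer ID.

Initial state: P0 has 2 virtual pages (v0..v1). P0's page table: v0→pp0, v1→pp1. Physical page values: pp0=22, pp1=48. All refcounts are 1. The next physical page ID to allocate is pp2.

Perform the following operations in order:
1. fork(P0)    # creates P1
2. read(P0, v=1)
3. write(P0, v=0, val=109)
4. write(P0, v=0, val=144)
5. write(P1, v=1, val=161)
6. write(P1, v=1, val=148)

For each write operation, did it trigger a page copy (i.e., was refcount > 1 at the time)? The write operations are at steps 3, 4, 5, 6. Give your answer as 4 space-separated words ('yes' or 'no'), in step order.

Op 1: fork(P0) -> P1. 2 ppages; refcounts: pp0:2 pp1:2
Op 2: read(P0, v1) -> 48. No state change.
Op 3: write(P0, v0, 109). refcount(pp0)=2>1 -> COPY to pp2. 3 ppages; refcounts: pp0:1 pp1:2 pp2:1
Op 4: write(P0, v0, 144). refcount(pp2)=1 -> write in place. 3 ppages; refcounts: pp0:1 pp1:2 pp2:1
Op 5: write(P1, v1, 161). refcount(pp1)=2>1 -> COPY to pp3. 4 ppages; refcounts: pp0:1 pp1:1 pp2:1 pp3:1
Op 6: write(P1, v1, 148). refcount(pp3)=1 -> write in place. 4 ppages; refcounts: pp0:1 pp1:1 pp2:1 pp3:1

yes no yes no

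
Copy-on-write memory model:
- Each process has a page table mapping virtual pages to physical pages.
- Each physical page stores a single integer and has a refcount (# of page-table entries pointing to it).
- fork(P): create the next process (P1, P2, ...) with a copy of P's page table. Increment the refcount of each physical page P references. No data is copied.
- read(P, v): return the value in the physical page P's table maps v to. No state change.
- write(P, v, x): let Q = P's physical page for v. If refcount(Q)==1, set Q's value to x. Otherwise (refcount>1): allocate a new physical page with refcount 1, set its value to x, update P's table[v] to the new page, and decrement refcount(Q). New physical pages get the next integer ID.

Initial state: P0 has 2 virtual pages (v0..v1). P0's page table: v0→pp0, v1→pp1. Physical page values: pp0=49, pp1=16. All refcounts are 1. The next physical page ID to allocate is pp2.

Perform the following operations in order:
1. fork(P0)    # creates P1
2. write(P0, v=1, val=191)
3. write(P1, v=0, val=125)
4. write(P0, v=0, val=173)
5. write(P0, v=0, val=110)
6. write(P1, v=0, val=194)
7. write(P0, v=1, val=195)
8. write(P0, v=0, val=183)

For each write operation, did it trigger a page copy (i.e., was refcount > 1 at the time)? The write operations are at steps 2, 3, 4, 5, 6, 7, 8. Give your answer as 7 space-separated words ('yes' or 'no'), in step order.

Op 1: fork(P0) -> P1. 2 ppages; refcounts: pp0:2 pp1:2
Op 2: write(P0, v1, 191). refcount(pp1)=2>1 -> COPY to pp2. 3 ppages; refcounts: pp0:2 pp1:1 pp2:1
Op 3: write(P1, v0, 125). refcount(pp0)=2>1 -> COPY to pp3. 4 ppages; refcounts: pp0:1 pp1:1 pp2:1 pp3:1
Op 4: write(P0, v0, 173). refcount(pp0)=1 -> write in place. 4 ppages; refcounts: pp0:1 pp1:1 pp2:1 pp3:1
Op 5: write(P0, v0, 110). refcount(pp0)=1 -> write in place. 4 ppages; refcounts: pp0:1 pp1:1 pp2:1 pp3:1
Op 6: write(P1, v0, 194). refcount(pp3)=1 -> write in place. 4 ppages; refcounts: pp0:1 pp1:1 pp2:1 pp3:1
Op 7: write(P0, v1, 195). refcount(pp2)=1 -> write in place. 4 ppages; refcounts: pp0:1 pp1:1 pp2:1 pp3:1
Op 8: write(P0, v0, 183). refcount(pp0)=1 -> write in place. 4 ppages; refcounts: pp0:1 pp1:1 pp2:1 pp3:1

yes yes no no no no no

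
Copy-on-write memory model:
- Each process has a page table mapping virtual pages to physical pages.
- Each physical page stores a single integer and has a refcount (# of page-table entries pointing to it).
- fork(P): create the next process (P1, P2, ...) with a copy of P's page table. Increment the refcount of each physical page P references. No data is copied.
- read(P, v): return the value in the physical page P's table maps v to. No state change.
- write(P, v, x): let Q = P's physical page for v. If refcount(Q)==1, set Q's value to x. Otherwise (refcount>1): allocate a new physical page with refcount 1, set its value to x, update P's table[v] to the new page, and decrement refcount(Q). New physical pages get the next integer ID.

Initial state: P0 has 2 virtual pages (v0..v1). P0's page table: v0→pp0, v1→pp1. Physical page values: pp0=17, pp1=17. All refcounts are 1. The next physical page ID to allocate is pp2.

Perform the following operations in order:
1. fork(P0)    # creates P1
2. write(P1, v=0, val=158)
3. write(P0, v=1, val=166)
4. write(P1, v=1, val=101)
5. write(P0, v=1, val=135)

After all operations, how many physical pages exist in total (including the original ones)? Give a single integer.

Op 1: fork(P0) -> P1. 2 ppages; refcounts: pp0:2 pp1:2
Op 2: write(P1, v0, 158). refcount(pp0)=2>1 -> COPY to pp2. 3 ppages; refcounts: pp0:1 pp1:2 pp2:1
Op 3: write(P0, v1, 166). refcount(pp1)=2>1 -> COPY to pp3. 4 ppages; refcounts: pp0:1 pp1:1 pp2:1 pp3:1
Op 4: write(P1, v1, 101). refcount(pp1)=1 -> write in place. 4 ppages; refcounts: pp0:1 pp1:1 pp2:1 pp3:1
Op 5: write(P0, v1, 135). refcount(pp3)=1 -> write in place. 4 ppages; refcounts: pp0:1 pp1:1 pp2:1 pp3:1

Answer: 4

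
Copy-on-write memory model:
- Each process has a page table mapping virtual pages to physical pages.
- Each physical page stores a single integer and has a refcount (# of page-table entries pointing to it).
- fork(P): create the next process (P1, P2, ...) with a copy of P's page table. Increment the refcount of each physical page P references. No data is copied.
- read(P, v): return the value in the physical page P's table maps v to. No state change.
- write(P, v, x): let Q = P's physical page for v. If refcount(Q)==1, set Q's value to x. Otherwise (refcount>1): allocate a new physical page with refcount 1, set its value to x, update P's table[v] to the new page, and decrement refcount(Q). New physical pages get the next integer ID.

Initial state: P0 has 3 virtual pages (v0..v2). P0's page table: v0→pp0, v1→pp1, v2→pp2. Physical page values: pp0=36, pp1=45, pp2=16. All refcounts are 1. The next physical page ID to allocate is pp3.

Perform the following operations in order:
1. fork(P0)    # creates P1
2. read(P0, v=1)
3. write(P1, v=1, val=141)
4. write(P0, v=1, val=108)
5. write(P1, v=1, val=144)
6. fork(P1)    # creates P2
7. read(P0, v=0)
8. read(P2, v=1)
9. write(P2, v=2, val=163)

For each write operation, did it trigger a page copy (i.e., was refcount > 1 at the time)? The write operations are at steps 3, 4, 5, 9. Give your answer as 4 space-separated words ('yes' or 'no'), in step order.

Op 1: fork(P0) -> P1. 3 ppages; refcounts: pp0:2 pp1:2 pp2:2
Op 2: read(P0, v1) -> 45. No state change.
Op 3: write(P1, v1, 141). refcount(pp1)=2>1 -> COPY to pp3. 4 ppages; refcounts: pp0:2 pp1:1 pp2:2 pp3:1
Op 4: write(P0, v1, 108). refcount(pp1)=1 -> write in place. 4 ppages; refcounts: pp0:2 pp1:1 pp2:2 pp3:1
Op 5: write(P1, v1, 144). refcount(pp3)=1 -> write in place. 4 ppages; refcounts: pp0:2 pp1:1 pp2:2 pp3:1
Op 6: fork(P1) -> P2. 4 ppages; refcounts: pp0:3 pp1:1 pp2:3 pp3:2
Op 7: read(P0, v0) -> 36. No state change.
Op 8: read(P2, v1) -> 144. No state change.
Op 9: write(P2, v2, 163). refcount(pp2)=3>1 -> COPY to pp4. 5 ppages; refcounts: pp0:3 pp1:1 pp2:2 pp3:2 pp4:1

yes no no yes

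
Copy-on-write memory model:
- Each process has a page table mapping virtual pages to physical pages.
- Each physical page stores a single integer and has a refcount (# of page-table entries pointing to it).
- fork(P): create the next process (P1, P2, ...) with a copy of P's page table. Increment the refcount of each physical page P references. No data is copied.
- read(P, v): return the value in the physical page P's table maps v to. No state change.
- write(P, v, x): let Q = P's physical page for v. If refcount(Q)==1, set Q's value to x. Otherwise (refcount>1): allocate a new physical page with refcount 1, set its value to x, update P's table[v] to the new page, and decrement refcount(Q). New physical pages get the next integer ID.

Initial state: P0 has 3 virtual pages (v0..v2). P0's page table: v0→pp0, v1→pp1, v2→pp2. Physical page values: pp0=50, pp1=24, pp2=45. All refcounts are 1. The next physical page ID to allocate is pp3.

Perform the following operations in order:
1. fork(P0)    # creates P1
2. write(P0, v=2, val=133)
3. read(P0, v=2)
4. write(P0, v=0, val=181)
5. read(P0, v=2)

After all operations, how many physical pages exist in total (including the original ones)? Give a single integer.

Answer: 5

Derivation:
Op 1: fork(P0) -> P1. 3 ppages; refcounts: pp0:2 pp1:2 pp2:2
Op 2: write(P0, v2, 133). refcount(pp2)=2>1 -> COPY to pp3. 4 ppages; refcounts: pp0:2 pp1:2 pp2:1 pp3:1
Op 3: read(P0, v2) -> 133. No state change.
Op 4: write(P0, v0, 181). refcount(pp0)=2>1 -> COPY to pp4. 5 ppages; refcounts: pp0:1 pp1:2 pp2:1 pp3:1 pp4:1
Op 5: read(P0, v2) -> 133. No state change.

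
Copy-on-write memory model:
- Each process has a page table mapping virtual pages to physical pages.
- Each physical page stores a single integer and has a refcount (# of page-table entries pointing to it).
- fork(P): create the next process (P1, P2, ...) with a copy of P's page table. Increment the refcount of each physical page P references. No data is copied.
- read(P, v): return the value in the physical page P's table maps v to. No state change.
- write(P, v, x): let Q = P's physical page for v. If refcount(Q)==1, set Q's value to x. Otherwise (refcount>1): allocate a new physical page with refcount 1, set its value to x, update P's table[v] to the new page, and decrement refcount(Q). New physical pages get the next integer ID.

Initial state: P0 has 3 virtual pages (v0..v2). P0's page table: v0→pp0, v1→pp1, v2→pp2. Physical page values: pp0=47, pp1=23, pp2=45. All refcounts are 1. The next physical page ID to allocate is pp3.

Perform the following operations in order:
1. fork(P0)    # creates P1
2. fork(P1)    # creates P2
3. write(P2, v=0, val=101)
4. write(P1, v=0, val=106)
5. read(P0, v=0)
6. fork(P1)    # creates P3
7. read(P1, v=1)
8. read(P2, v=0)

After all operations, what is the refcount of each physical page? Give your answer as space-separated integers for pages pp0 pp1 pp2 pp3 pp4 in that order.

Answer: 1 4 4 1 2

Derivation:
Op 1: fork(P0) -> P1. 3 ppages; refcounts: pp0:2 pp1:2 pp2:2
Op 2: fork(P1) -> P2. 3 ppages; refcounts: pp0:3 pp1:3 pp2:3
Op 3: write(P2, v0, 101). refcount(pp0)=3>1 -> COPY to pp3. 4 ppages; refcounts: pp0:2 pp1:3 pp2:3 pp3:1
Op 4: write(P1, v0, 106). refcount(pp0)=2>1 -> COPY to pp4. 5 ppages; refcounts: pp0:1 pp1:3 pp2:3 pp3:1 pp4:1
Op 5: read(P0, v0) -> 47. No state change.
Op 6: fork(P1) -> P3. 5 ppages; refcounts: pp0:1 pp1:4 pp2:4 pp3:1 pp4:2
Op 7: read(P1, v1) -> 23. No state change.
Op 8: read(P2, v0) -> 101. No state change.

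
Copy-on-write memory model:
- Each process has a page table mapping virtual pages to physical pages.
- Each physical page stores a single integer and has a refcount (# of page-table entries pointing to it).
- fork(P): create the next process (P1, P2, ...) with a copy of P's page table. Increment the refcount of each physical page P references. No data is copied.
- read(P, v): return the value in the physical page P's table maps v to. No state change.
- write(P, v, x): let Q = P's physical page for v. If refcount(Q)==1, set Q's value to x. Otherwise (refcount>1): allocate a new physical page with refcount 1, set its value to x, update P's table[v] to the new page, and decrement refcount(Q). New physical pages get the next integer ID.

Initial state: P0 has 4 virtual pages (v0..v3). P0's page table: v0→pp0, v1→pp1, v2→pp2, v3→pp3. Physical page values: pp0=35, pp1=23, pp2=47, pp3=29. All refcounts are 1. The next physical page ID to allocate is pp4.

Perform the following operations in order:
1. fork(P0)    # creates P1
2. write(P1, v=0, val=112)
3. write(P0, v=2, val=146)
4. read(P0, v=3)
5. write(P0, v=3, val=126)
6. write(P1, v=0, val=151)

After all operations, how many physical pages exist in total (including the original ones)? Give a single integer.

Answer: 7

Derivation:
Op 1: fork(P0) -> P1. 4 ppages; refcounts: pp0:2 pp1:2 pp2:2 pp3:2
Op 2: write(P1, v0, 112). refcount(pp0)=2>1 -> COPY to pp4. 5 ppages; refcounts: pp0:1 pp1:2 pp2:2 pp3:2 pp4:1
Op 3: write(P0, v2, 146). refcount(pp2)=2>1 -> COPY to pp5. 6 ppages; refcounts: pp0:1 pp1:2 pp2:1 pp3:2 pp4:1 pp5:1
Op 4: read(P0, v3) -> 29. No state change.
Op 5: write(P0, v3, 126). refcount(pp3)=2>1 -> COPY to pp6. 7 ppages; refcounts: pp0:1 pp1:2 pp2:1 pp3:1 pp4:1 pp5:1 pp6:1
Op 6: write(P1, v0, 151). refcount(pp4)=1 -> write in place. 7 ppages; refcounts: pp0:1 pp1:2 pp2:1 pp3:1 pp4:1 pp5:1 pp6:1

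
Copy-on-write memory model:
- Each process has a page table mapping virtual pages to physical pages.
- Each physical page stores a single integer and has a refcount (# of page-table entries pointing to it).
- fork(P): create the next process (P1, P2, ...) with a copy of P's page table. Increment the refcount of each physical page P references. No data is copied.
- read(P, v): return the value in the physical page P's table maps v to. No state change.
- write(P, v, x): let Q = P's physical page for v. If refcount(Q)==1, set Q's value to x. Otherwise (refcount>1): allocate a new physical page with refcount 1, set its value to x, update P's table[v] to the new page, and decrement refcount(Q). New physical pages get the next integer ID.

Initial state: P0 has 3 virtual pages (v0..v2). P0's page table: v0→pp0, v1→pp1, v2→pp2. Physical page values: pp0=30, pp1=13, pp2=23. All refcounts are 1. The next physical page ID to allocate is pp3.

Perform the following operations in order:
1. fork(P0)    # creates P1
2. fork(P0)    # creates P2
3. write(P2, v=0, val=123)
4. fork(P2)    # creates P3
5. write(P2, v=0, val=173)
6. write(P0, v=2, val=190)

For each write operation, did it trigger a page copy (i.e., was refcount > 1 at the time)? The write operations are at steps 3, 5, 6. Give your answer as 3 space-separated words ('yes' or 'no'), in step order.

Op 1: fork(P0) -> P1. 3 ppages; refcounts: pp0:2 pp1:2 pp2:2
Op 2: fork(P0) -> P2. 3 ppages; refcounts: pp0:3 pp1:3 pp2:3
Op 3: write(P2, v0, 123). refcount(pp0)=3>1 -> COPY to pp3. 4 ppages; refcounts: pp0:2 pp1:3 pp2:3 pp3:1
Op 4: fork(P2) -> P3. 4 ppages; refcounts: pp0:2 pp1:4 pp2:4 pp3:2
Op 5: write(P2, v0, 173). refcount(pp3)=2>1 -> COPY to pp4. 5 ppages; refcounts: pp0:2 pp1:4 pp2:4 pp3:1 pp4:1
Op 6: write(P0, v2, 190). refcount(pp2)=4>1 -> COPY to pp5. 6 ppages; refcounts: pp0:2 pp1:4 pp2:3 pp3:1 pp4:1 pp5:1

yes yes yes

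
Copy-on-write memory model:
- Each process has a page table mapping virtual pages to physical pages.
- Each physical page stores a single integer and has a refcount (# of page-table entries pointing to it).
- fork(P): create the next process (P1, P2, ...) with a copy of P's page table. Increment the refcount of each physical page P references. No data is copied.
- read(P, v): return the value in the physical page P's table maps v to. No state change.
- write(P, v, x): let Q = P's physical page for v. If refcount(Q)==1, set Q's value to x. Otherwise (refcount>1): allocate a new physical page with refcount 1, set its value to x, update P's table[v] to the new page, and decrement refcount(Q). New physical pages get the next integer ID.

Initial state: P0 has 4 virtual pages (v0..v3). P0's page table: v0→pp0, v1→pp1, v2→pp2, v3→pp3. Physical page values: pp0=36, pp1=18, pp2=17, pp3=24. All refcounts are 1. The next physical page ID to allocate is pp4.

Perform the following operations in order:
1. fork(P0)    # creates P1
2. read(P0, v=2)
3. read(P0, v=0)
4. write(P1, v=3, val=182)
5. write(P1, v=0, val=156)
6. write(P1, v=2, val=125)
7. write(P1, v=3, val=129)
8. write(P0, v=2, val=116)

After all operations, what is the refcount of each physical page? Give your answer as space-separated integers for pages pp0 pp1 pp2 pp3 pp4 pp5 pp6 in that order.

Op 1: fork(P0) -> P1. 4 ppages; refcounts: pp0:2 pp1:2 pp2:2 pp3:2
Op 2: read(P0, v2) -> 17. No state change.
Op 3: read(P0, v0) -> 36. No state change.
Op 4: write(P1, v3, 182). refcount(pp3)=2>1 -> COPY to pp4. 5 ppages; refcounts: pp0:2 pp1:2 pp2:2 pp3:1 pp4:1
Op 5: write(P1, v0, 156). refcount(pp0)=2>1 -> COPY to pp5. 6 ppages; refcounts: pp0:1 pp1:2 pp2:2 pp3:1 pp4:1 pp5:1
Op 6: write(P1, v2, 125). refcount(pp2)=2>1 -> COPY to pp6. 7 ppages; refcounts: pp0:1 pp1:2 pp2:1 pp3:1 pp4:1 pp5:1 pp6:1
Op 7: write(P1, v3, 129). refcount(pp4)=1 -> write in place. 7 ppages; refcounts: pp0:1 pp1:2 pp2:1 pp3:1 pp4:1 pp5:1 pp6:1
Op 8: write(P0, v2, 116). refcount(pp2)=1 -> write in place. 7 ppages; refcounts: pp0:1 pp1:2 pp2:1 pp3:1 pp4:1 pp5:1 pp6:1

Answer: 1 2 1 1 1 1 1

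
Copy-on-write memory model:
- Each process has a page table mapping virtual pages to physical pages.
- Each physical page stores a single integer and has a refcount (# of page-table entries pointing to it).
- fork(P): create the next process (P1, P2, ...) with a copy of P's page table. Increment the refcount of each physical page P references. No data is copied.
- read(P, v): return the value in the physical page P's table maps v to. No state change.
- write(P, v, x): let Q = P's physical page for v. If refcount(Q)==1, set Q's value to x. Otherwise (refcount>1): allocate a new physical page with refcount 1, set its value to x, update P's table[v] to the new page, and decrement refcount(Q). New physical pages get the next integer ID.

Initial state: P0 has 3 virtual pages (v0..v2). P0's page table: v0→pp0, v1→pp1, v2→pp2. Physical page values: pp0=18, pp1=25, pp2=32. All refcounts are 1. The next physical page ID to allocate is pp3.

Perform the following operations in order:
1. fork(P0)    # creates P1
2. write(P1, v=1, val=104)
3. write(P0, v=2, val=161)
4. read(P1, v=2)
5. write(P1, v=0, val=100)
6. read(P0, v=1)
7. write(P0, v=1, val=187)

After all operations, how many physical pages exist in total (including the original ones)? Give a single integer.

Op 1: fork(P0) -> P1. 3 ppages; refcounts: pp0:2 pp1:2 pp2:2
Op 2: write(P1, v1, 104). refcount(pp1)=2>1 -> COPY to pp3. 4 ppages; refcounts: pp0:2 pp1:1 pp2:2 pp3:1
Op 3: write(P0, v2, 161). refcount(pp2)=2>1 -> COPY to pp4. 5 ppages; refcounts: pp0:2 pp1:1 pp2:1 pp3:1 pp4:1
Op 4: read(P1, v2) -> 32. No state change.
Op 5: write(P1, v0, 100). refcount(pp0)=2>1 -> COPY to pp5. 6 ppages; refcounts: pp0:1 pp1:1 pp2:1 pp3:1 pp4:1 pp5:1
Op 6: read(P0, v1) -> 25. No state change.
Op 7: write(P0, v1, 187). refcount(pp1)=1 -> write in place. 6 ppages; refcounts: pp0:1 pp1:1 pp2:1 pp3:1 pp4:1 pp5:1

Answer: 6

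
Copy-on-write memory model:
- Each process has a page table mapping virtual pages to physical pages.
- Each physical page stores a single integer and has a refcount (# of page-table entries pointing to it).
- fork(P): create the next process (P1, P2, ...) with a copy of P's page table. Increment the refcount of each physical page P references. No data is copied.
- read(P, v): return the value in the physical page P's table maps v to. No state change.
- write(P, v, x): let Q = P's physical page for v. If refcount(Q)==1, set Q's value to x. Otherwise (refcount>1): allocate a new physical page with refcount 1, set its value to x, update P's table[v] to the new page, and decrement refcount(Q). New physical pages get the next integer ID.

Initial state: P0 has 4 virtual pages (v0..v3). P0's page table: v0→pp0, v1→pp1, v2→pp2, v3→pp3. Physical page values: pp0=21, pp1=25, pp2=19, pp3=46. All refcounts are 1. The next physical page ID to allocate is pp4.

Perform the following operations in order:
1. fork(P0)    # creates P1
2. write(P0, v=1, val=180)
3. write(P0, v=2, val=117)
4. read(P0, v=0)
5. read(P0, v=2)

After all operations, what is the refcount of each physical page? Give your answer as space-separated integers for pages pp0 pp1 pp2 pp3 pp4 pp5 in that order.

Answer: 2 1 1 2 1 1

Derivation:
Op 1: fork(P0) -> P1. 4 ppages; refcounts: pp0:2 pp1:2 pp2:2 pp3:2
Op 2: write(P0, v1, 180). refcount(pp1)=2>1 -> COPY to pp4. 5 ppages; refcounts: pp0:2 pp1:1 pp2:2 pp3:2 pp4:1
Op 3: write(P0, v2, 117). refcount(pp2)=2>1 -> COPY to pp5. 6 ppages; refcounts: pp0:2 pp1:1 pp2:1 pp3:2 pp4:1 pp5:1
Op 4: read(P0, v0) -> 21. No state change.
Op 5: read(P0, v2) -> 117. No state change.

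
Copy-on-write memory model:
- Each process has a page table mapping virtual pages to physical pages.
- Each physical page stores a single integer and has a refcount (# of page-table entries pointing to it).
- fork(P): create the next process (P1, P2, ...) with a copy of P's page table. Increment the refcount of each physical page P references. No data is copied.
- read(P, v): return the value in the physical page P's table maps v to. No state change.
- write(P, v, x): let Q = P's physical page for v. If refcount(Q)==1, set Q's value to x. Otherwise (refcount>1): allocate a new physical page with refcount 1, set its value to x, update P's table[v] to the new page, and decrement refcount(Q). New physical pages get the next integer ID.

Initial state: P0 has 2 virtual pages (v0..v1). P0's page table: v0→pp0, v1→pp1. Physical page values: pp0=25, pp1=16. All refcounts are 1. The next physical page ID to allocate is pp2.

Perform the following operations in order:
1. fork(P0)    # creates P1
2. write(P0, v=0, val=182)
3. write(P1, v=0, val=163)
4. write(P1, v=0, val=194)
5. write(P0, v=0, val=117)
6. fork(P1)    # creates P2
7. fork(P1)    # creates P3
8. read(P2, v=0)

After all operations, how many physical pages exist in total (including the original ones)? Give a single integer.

Answer: 3

Derivation:
Op 1: fork(P0) -> P1. 2 ppages; refcounts: pp0:2 pp1:2
Op 2: write(P0, v0, 182). refcount(pp0)=2>1 -> COPY to pp2. 3 ppages; refcounts: pp0:1 pp1:2 pp2:1
Op 3: write(P1, v0, 163). refcount(pp0)=1 -> write in place. 3 ppages; refcounts: pp0:1 pp1:2 pp2:1
Op 4: write(P1, v0, 194). refcount(pp0)=1 -> write in place. 3 ppages; refcounts: pp0:1 pp1:2 pp2:1
Op 5: write(P0, v0, 117). refcount(pp2)=1 -> write in place. 3 ppages; refcounts: pp0:1 pp1:2 pp2:1
Op 6: fork(P1) -> P2. 3 ppages; refcounts: pp0:2 pp1:3 pp2:1
Op 7: fork(P1) -> P3. 3 ppages; refcounts: pp0:3 pp1:4 pp2:1
Op 8: read(P2, v0) -> 194. No state change.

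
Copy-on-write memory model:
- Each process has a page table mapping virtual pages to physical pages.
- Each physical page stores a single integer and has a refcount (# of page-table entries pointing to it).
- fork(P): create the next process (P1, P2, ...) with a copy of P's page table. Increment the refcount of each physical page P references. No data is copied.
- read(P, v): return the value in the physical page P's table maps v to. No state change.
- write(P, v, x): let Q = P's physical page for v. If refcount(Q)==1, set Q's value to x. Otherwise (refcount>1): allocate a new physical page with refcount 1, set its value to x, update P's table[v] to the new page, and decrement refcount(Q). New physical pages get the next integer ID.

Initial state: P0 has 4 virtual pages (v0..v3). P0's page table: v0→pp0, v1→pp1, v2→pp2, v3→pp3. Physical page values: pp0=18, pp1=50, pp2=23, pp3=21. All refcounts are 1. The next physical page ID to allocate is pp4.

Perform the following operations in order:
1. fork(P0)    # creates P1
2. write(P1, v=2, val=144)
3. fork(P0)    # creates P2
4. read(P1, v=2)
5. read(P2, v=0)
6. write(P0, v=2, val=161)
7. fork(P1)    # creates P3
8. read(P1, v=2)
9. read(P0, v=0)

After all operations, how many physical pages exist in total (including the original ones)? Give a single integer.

Answer: 6

Derivation:
Op 1: fork(P0) -> P1. 4 ppages; refcounts: pp0:2 pp1:2 pp2:2 pp3:2
Op 2: write(P1, v2, 144). refcount(pp2)=2>1 -> COPY to pp4. 5 ppages; refcounts: pp0:2 pp1:2 pp2:1 pp3:2 pp4:1
Op 3: fork(P0) -> P2. 5 ppages; refcounts: pp0:3 pp1:3 pp2:2 pp3:3 pp4:1
Op 4: read(P1, v2) -> 144. No state change.
Op 5: read(P2, v0) -> 18. No state change.
Op 6: write(P0, v2, 161). refcount(pp2)=2>1 -> COPY to pp5. 6 ppages; refcounts: pp0:3 pp1:3 pp2:1 pp3:3 pp4:1 pp5:1
Op 7: fork(P1) -> P3. 6 ppages; refcounts: pp0:4 pp1:4 pp2:1 pp3:4 pp4:2 pp5:1
Op 8: read(P1, v2) -> 144. No state change.
Op 9: read(P0, v0) -> 18. No state change.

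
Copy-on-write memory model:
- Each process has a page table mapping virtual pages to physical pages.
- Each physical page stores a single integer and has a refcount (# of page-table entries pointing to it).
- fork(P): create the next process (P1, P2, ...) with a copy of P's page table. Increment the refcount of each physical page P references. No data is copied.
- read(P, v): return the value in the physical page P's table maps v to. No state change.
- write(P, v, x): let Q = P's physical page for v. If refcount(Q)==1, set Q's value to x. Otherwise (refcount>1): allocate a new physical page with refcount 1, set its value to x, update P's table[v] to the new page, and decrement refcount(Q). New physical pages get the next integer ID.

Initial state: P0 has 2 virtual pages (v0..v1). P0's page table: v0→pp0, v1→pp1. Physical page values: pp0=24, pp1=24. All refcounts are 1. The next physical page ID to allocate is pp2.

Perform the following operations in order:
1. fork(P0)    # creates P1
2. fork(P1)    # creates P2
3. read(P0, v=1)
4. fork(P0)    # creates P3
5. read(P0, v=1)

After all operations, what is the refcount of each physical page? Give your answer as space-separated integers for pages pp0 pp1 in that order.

Answer: 4 4

Derivation:
Op 1: fork(P0) -> P1. 2 ppages; refcounts: pp0:2 pp1:2
Op 2: fork(P1) -> P2. 2 ppages; refcounts: pp0:3 pp1:3
Op 3: read(P0, v1) -> 24. No state change.
Op 4: fork(P0) -> P3. 2 ppages; refcounts: pp0:4 pp1:4
Op 5: read(P0, v1) -> 24. No state change.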